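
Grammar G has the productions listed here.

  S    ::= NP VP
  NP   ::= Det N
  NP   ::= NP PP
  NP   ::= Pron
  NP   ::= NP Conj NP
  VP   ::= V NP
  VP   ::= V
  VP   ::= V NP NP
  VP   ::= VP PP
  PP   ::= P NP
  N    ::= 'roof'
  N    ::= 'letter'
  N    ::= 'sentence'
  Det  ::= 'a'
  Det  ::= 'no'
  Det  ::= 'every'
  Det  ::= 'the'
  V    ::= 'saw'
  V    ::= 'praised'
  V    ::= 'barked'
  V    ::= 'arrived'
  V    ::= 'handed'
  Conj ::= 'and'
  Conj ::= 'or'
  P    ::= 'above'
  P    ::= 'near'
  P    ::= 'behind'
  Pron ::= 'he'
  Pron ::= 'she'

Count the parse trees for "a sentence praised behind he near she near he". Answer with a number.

5

Two of the 5 distinct bracketings:
[S [NP [Det a] [N sentence]] [VP [VP [V praised]] [PP [P behind] [NP [NP [Pron he]] [PP [P near] [NP [NP [Pron she]] [PP [P near] [NP [Pron he]]]]]]]]]
[S [NP [Det a] [N sentence]] [VP [VP [V praised]] [PP [P behind] [NP [NP [NP [Pron he]] [PP [P near] [NP [Pron she]]]] [PP [P near] [NP [Pron he]]]]]]]
The trees differ in how a recursive rule is bracketed over the same span.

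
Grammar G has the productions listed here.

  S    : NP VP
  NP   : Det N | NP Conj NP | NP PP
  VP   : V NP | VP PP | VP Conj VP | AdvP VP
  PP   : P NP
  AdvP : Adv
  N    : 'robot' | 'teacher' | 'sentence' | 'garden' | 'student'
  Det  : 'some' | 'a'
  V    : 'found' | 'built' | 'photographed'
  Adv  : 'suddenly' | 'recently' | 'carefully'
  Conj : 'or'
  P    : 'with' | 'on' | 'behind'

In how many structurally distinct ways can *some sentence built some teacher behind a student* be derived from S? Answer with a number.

The two bracketings:
[S [NP [Det some] [N sentence]] [VP [V built] [NP [NP [Det some] [N teacher]] [PP [P behind] [NP [Det a] [N student]]]]]]
[S [NP [Det some] [N sentence]] [VP [VP [V built] [NP [Det some] [N teacher]]] [PP [P behind] [NP [Det a] [N student]]]]]
The difference turns on whether NP → NP PP is used at the relevant span, versus an alternative expansion of NP.

2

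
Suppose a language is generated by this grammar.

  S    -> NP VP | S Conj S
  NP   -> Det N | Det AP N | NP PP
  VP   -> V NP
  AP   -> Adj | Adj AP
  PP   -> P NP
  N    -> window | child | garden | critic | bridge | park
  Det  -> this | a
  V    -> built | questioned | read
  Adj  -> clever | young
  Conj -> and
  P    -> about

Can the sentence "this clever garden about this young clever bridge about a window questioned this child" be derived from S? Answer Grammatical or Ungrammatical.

[S [NP [NP [Det this] [AP [Adj clever]] [N garden]] [PP [P about] [NP [NP [Det this] [AP [Adj young] [AP [Adj clever]]] [N bridge]] [PP [P about] [NP [Det a] [N window]]]]]] [VP [V questioned] [NP [Det this] [N child]]]]
Every word is introduced by a lexical rule and the phrasal rules combine the resulting categories into a single S.

Grammatical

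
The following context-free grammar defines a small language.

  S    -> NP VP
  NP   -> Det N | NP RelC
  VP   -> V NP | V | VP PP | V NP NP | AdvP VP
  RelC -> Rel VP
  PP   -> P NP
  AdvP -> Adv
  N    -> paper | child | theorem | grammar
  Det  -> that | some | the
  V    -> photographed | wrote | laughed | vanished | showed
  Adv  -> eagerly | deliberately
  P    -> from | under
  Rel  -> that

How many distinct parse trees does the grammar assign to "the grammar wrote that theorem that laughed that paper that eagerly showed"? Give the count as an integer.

3

Two of the 3 distinct bracketings:
[S [NP [Det the] [N grammar]] [VP [V wrote] [NP [NP [Det that] [N theorem]] [RelC [Rel that] [VP [V laughed] [NP [NP [Det that] [N paper]] [RelC [Rel that] [VP [AdvP [Adv eagerly]] [VP [V showed]]]]]]]]]]
[S [NP [Det the] [N grammar]] [VP [V wrote] [NP [NP [NP [Det that] [N theorem]] [RelC [Rel that] [VP [V laughed] [NP [Det that] [N paper]]]]] [RelC [Rel that] [VP [AdvP [Adv eagerly]] [VP [V showed]]]]]]]
The trees differ in how a recursive rule is bracketed over the same span.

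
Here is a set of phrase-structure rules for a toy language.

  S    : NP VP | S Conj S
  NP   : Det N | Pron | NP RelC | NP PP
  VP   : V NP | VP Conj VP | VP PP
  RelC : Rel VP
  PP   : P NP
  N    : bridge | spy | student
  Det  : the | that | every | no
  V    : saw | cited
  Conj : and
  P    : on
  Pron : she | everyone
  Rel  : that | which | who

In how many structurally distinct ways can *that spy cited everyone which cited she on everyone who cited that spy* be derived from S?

Two of the 8 distinct bracketings:
[S [NP [Det that] [N spy]] [VP [V cited] [NP [NP [Pron everyone]] [RelC [Rel which] [VP [V cited] [NP [NP [NP [Pron she]] [PP [P on] [NP [Pron everyone]]]] [RelC [Rel who] [VP [V cited] [NP [Det that] [N spy]]]]]]]]]]
[S [NP [Det that] [N spy]] [VP [V cited] [NP [NP [Pron everyone]] [RelC [Rel which] [VP [V cited] [NP [NP [Pron she]] [PP [P on] [NP [NP [Pron everyone]] [RelC [Rel who] [VP [V cited] [NP [Det that] [N spy]]]]]]]]]]]]
The trees differ in how a recursive rule is bracketed over the same span.

8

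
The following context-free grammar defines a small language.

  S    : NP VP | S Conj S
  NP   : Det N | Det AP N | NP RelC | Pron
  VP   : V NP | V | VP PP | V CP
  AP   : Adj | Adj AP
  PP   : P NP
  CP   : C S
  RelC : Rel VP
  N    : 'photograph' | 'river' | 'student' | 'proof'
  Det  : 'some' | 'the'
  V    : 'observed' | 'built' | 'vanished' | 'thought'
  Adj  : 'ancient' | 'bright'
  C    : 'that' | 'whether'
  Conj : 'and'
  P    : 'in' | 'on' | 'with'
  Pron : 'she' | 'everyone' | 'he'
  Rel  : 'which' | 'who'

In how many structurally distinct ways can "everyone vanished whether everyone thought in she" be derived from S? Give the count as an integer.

2

The two bracketings:
[S [NP [Pron everyone]] [VP [VP [V vanished] [CP [C whether] [S [NP [Pron everyone]] [VP [V thought]]]]] [PP [P in] [NP [Pron she]]]]]
[S [NP [Pron everyone]] [VP [V vanished] [CP [C whether] [S [NP [Pron everyone]] [VP [VP [V thought]] [PP [P in] [NP [Pron she]]]]]]]]
The trees differ in how a recursive rule is bracketed over the same span.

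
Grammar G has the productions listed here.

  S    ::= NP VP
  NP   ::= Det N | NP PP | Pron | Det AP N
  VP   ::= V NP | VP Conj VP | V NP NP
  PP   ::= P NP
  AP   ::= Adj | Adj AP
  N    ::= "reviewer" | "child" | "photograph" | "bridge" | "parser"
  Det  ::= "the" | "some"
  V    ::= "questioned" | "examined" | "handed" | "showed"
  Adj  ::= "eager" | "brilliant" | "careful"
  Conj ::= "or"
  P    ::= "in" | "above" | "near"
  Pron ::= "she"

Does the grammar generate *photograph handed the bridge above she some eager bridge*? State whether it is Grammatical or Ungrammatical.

Ungrammatical

For S → NP VP, no prefix of the string parses as an NP.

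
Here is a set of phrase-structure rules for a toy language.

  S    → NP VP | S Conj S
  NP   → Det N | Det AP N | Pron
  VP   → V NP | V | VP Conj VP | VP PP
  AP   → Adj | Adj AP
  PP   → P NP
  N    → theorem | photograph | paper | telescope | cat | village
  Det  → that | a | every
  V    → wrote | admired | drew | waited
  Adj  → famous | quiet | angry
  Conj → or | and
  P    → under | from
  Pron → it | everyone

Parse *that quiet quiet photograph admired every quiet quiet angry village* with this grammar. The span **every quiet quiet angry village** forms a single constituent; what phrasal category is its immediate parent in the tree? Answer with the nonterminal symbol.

S
  NP
    Det: that
    AP
      Adj: quiet
      AP
        Adj: quiet
    N: photograph
  VP
    V: admired
    NP
      Det: every
      AP
        Adj: quiet
        AP
          Adj: quiet
          AP
            Adj: angry
      N: village
The span 'every quiet quiet angry village' is the NP node built by NP → Det AP N.
Its mother is the VP built by VP → V NP.

VP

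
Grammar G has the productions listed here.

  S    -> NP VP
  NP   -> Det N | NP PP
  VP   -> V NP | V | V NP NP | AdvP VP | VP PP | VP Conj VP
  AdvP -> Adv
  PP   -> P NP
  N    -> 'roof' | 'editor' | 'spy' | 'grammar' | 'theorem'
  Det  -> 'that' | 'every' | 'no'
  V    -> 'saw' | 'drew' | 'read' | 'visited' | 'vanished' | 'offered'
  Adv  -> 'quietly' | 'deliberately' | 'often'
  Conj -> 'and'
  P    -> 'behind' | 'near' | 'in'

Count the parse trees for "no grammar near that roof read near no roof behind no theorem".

2

The two bracketings:
[S [NP [NP [Det no] [N grammar]] [PP [P near] [NP [Det that] [N roof]]]] [VP [VP [V read]] [PP [P near] [NP [NP [Det no] [N roof]] [PP [P behind] [NP [Det no] [N theorem]]]]]]]
[S [NP [NP [Det no] [N grammar]] [PP [P near] [NP [Det that] [N roof]]]] [VP [VP [VP [V read]] [PP [P near] [NP [Det no] [N roof]]]] [PP [P behind] [NP [Det no] [N theorem]]]]]
The trees differ in how a recursive rule is bracketed over the same span.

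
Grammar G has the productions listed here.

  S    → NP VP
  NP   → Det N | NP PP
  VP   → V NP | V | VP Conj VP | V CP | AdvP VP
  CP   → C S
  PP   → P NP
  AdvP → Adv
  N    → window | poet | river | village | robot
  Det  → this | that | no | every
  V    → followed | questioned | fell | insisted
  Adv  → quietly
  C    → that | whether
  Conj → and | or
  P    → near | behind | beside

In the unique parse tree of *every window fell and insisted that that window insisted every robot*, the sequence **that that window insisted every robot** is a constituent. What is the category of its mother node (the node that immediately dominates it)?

VP

[S [NP [Det every] [N window]] [VP [VP [V fell]] [Conj and] [VP [V insisted] [CP [C that] [S [NP [Det that] [N window]] [VP [V insisted] [NP [Det every] [N robot]]]]]]]]
The span 'that that window insisted every robot' is the CP node built by CP → C S.
Its mother is the VP built by VP → V CP.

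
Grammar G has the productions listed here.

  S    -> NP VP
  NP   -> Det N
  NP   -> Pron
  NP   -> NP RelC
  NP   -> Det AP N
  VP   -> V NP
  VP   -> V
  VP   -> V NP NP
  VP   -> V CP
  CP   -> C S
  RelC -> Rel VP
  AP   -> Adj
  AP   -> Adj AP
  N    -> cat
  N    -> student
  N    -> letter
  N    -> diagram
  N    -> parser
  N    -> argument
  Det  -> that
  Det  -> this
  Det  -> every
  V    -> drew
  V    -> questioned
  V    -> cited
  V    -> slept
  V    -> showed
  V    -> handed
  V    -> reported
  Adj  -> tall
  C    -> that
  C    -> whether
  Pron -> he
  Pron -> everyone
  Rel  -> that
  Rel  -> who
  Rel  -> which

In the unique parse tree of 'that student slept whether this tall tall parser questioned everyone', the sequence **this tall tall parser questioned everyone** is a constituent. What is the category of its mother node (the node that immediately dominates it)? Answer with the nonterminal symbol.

CP

S
  NP
    Det: that
    N: student
  VP
    V: slept
    CP
      C: whether
      S
        NP
          Det: this
          AP
            Adj: tall
            AP
              Adj: tall
          N: parser
        VP
          V: questioned
          NP
            Pron: everyone
The span 'this tall tall parser questioned everyone' is the S node built by S → NP VP.
Its mother is the CP built by CP → C S.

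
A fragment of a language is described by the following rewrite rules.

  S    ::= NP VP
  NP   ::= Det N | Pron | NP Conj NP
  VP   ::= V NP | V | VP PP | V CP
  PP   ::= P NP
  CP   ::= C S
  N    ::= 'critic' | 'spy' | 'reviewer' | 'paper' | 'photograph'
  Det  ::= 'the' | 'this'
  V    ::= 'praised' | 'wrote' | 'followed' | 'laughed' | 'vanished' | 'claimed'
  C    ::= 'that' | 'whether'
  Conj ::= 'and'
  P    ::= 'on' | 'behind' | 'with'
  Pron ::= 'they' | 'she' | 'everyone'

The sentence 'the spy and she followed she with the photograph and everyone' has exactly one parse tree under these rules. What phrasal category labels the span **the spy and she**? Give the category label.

NP

S
  NP
    NP
      Det: the
      N: spy
    Conj: and
    NP
      Pron: she
  VP
    VP
      V: followed
      NP
        Pron: she
    PP
      P: with
      NP
        NP
          Det: the
          N: photograph
        Conj: and
        NP
          Pron: everyone
The span 'the spy and she' is the NP node built by NP → NP Conj NP.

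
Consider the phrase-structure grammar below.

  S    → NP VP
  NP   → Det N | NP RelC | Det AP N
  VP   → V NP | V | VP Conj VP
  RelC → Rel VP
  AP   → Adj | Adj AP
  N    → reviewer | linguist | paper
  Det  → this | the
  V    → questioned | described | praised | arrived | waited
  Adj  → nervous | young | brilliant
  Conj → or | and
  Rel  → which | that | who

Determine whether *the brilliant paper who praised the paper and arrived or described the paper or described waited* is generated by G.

S
  NP
    NP
      Det: the
      AP
        Adj: brilliant
      N: paper
    RelC
      Rel: who
      VP
        VP
          V: praised
          NP
            Det: the
            N: paper
        Conj: and
        VP
          VP
            V: arrived
          Conj: or
          VP
            VP
              V: described
              NP
                Det: the
                N: paper
            Conj: or
            VP
              V: described
  VP
    V: waited
Every word is introduced by a lexical rule and the phrasal rules combine the resulting categories into a single S.

Grammatical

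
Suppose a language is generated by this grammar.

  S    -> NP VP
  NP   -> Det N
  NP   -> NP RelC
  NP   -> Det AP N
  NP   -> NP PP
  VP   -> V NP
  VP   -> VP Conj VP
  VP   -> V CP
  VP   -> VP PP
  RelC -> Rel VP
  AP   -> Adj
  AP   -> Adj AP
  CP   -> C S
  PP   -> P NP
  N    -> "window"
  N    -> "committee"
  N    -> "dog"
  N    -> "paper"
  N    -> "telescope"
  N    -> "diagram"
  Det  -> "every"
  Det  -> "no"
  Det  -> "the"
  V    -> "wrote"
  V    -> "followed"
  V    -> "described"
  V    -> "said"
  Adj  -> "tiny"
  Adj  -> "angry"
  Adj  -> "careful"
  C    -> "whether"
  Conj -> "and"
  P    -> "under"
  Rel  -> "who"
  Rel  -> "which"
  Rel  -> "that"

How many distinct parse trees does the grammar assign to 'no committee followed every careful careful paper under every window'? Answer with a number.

2

The two bracketings:
[S [NP [Det no] [N committee]] [VP [V followed] [NP [NP [Det every] [AP [Adj careful] [AP [Adj careful]]] [N paper]] [PP [P under] [NP [Det every] [N window]]]]]]
[S [NP [Det no] [N committee]] [VP [VP [V followed] [NP [Det every] [AP [Adj careful] [AP [Adj careful]]] [N paper]]] [PP [P under] [NP [Det every] [N window]]]]]
The difference turns on whether NP → NP PP is used at the relevant span, versus an alternative expansion of NP.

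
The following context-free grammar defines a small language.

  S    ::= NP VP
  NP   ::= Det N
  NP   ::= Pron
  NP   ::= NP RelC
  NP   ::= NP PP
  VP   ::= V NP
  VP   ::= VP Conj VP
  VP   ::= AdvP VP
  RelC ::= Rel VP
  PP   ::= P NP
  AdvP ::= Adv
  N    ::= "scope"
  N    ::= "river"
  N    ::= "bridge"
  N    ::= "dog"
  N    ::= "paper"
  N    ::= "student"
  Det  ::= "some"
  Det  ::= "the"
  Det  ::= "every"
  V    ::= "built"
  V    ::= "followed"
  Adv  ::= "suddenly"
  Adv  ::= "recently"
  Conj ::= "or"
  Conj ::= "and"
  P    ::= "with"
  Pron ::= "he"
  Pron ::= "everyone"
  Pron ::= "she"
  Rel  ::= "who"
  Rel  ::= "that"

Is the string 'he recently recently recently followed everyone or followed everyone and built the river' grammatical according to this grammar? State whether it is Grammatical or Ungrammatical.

Grammatical

S
  NP
    Pron: he
  VP
    VP
      AdvP
        Adv: recently
      VP
        AdvP
          Adv: recently
        VP
          AdvP
            Adv: recently
          VP
            V: followed
            NP
              Pron: everyone
    Conj: or
    VP
      VP
        V: followed
        NP
          Pron: everyone
      Conj: and
      VP
        V: built
        NP
          Det: the
          N: river
Every word is introduced by a lexical rule and the phrasal rules combine the resulting categories into a single S.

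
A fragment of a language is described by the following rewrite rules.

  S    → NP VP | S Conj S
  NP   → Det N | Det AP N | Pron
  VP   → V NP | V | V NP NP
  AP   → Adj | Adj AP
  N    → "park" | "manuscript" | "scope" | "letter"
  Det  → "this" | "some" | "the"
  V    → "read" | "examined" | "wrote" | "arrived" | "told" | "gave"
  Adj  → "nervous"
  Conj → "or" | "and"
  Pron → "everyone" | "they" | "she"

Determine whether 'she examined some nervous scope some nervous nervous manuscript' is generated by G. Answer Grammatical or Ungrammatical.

[S [NP [Pron she]] [VP [V examined] [NP [Det some] [AP [Adj nervous]] [N scope]] [NP [Det some] [AP [Adj nervous] [AP [Adj nervous]]] [N manuscript]]]]
Each bracket corresponds to one application of a listed rule, so the string is derivable from S.

Grammatical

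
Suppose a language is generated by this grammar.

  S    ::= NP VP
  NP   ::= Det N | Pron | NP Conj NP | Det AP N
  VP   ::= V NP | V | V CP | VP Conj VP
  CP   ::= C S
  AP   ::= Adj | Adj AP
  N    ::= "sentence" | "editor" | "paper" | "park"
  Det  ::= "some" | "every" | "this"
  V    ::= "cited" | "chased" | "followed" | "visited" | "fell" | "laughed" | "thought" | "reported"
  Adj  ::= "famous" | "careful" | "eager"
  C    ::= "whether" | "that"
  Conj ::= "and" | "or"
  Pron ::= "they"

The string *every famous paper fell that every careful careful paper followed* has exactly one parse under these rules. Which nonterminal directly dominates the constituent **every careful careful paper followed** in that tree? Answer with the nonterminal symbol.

CP

S
  NP
    Det: every
    AP
      Adj: famous
    N: paper
  VP
    V: fell
    CP
      C: that
      S
        NP
          Det: every
          AP
            Adj: careful
            AP
              Adj: careful
          N: paper
        VP
          V: followed
The span 'every careful careful paper followed' is the S node built by S → NP VP.
Its mother is the CP built by CP → C S.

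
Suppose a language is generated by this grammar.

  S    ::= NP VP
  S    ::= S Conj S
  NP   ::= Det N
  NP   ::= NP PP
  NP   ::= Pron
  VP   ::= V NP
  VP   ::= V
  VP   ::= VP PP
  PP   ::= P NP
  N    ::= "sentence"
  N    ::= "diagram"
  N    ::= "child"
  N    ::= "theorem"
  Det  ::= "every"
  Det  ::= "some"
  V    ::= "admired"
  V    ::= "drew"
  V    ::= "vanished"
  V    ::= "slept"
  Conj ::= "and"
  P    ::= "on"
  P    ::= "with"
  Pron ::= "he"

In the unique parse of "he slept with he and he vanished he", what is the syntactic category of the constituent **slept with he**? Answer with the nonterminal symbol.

[S [S [NP [Pron he]] [VP [VP [V slept]] [PP [P with] [NP [Pron he]]]]] [Conj and] [S [NP [Pron he]] [VP [V vanished] [NP [Pron he]]]]]
The span 'slept with he' is the VP node built by VP → VP PP.

VP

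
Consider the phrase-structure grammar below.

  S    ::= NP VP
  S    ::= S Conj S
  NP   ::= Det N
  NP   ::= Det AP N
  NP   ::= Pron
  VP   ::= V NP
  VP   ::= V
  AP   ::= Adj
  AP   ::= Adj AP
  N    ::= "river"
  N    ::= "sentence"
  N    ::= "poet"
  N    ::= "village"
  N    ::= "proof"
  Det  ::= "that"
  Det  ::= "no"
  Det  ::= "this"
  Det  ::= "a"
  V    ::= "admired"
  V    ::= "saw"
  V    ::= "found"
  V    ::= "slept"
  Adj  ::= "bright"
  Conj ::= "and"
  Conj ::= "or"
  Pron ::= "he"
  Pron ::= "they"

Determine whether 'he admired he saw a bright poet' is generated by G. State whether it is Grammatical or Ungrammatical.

For S → NP VP, the only prefix that parses as NP is 'he', but the remainder 'admired he saw a bright poet' is not a VP under these rules. The alternative S rule S → S Conj S likewise has no satisfying split.

Ungrammatical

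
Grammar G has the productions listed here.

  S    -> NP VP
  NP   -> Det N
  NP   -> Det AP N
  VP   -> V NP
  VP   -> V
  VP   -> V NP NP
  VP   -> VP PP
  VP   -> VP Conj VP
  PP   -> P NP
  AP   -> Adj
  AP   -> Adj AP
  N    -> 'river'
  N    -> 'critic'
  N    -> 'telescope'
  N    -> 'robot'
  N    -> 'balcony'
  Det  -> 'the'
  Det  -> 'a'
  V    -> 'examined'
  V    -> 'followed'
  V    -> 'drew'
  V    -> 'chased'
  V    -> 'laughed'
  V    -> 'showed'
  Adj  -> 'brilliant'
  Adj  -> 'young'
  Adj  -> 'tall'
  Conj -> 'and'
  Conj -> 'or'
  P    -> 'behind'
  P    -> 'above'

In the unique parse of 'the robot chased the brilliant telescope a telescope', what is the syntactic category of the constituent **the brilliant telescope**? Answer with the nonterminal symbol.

S
  NP
    Det: the
    N: robot
  VP
    V: chased
    NP
      Det: the
      AP
        Adj: brilliant
      N: telescope
    NP
      Det: a
      N: telescope
The span 'the brilliant telescope' is the NP node built by NP → Det AP N.

NP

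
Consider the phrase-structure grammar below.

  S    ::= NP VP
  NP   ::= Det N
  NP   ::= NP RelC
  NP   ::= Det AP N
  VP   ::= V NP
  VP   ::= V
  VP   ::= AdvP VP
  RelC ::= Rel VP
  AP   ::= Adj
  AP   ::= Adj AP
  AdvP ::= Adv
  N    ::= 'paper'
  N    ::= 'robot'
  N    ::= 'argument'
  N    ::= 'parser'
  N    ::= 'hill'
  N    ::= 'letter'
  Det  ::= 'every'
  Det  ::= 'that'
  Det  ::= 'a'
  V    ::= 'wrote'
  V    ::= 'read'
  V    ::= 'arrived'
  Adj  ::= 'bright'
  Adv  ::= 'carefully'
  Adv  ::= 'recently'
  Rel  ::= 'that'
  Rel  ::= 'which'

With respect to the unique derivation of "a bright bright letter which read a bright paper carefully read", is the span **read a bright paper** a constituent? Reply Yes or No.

[S [NP [NP [Det a] [AP [Adj bright] [AP [Adj bright]]] [N letter]] [RelC [Rel which] [VP [V read] [NP [Det a] [AP [Adj bright]] [N paper]]]]] [VP [AdvP [Adv carefully]] [VP [V read]]]]
The words 'read a bright paper' are exhaustively dominated by a single VP node (built by VP → V NP), so they form a constituent.

Yes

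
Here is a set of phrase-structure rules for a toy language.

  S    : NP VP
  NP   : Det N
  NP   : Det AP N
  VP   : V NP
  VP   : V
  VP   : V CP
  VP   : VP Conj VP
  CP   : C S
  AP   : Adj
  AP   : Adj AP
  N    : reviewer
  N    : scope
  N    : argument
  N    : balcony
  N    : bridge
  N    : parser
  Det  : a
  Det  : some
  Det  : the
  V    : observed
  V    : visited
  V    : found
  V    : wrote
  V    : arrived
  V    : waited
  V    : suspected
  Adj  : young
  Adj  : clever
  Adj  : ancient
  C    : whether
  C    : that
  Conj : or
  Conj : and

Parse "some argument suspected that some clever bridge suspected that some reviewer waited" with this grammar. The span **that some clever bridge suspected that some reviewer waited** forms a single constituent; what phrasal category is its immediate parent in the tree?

VP

[S [NP [Det some] [N argument]] [VP [V suspected] [CP [C that] [S [NP [Det some] [AP [Adj clever]] [N bridge]] [VP [V suspected] [CP [C that] [S [NP [Det some] [N reviewer]] [VP [V waited]]]]]]]]]
The span 'that some clever bridge suspected that some reviewer waited' is the CP node built by CP → C S.
Its mother is the VP built by VP → V CP.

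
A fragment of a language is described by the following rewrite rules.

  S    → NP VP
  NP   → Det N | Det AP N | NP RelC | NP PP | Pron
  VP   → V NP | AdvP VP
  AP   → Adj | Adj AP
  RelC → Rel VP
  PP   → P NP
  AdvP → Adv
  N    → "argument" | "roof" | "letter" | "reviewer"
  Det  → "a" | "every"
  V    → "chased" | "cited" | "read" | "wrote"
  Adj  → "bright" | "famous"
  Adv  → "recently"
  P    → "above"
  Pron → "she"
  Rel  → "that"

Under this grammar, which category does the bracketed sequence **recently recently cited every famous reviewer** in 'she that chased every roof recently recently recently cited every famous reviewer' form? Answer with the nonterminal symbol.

[S [NP [NP [Pron she]] [RelC [Rel that] [VP [V chased] [NP [Det every] [N roof]]]]] [VP [AdvP [Adv recently]] [VP [AdvP [Adv recently]] [VP [AdvP [Adv recently]] [VP [V cited] [NP [Det every] [AP [Adj famous]] [N reviewer]]]]]]]
The span 'recently recently cited every famous reviewer' is the VP node built by VP → AdvP VP.

VP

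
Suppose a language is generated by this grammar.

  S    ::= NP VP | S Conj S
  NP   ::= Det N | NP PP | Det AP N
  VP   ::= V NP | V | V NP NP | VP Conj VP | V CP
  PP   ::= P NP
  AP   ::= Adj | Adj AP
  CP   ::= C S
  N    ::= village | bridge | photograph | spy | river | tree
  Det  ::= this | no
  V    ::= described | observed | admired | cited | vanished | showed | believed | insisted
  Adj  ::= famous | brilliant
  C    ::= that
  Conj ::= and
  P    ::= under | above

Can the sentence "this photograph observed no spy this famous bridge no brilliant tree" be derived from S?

For S → NP VP, the only prefix that parses as NP is 'this photograph', but the remainder 'observed no spy this famous bridge no brilliant tree' is not a VP under these rules. The alternative S rule S → S Conj S likewise has no satisfying split.

Ungrammatical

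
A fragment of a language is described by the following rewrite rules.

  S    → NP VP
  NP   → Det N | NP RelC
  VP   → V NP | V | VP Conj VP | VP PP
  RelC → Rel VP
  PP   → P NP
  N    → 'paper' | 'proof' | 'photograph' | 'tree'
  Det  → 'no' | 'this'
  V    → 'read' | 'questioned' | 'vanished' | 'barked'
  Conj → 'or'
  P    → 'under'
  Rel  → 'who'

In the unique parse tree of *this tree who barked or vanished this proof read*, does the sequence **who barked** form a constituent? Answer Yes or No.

No

[S [NP [NP [Det this] [N tree]] [RelC [Rel who] [VP [VP [V barked]] [Conj or] [VP [V vanished] [NP [Det this] [N proof]]]]]] [VP [V read]]]
The smallest constituent containing 'who barked' is the RelC spanning 'who barked or vanished this proof'; no single node in the tree dominates exactly the given words.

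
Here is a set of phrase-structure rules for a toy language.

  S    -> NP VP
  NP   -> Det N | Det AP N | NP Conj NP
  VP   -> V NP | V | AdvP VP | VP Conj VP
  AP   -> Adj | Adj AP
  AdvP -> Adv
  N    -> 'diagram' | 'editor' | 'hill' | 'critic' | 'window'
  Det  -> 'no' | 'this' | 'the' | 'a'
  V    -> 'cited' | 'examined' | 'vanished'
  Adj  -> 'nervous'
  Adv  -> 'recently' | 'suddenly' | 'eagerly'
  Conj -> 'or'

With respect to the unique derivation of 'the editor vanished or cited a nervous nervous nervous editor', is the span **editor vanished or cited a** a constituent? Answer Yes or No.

[S [NP [Det the] [N editor]] [VP [VP [V vanished]] [Conj or] [VP [V cited] [NP [Det a] [AP [Adj nervous] [AP [Adj nervous] [AP [Adj nervous]]]] [N editor]]]]]
The smallest constituent containing 'editor vanished or cited a' is the S spanning 'the editor vanished or cited a nervous nervous nervous editor'; no single node in the tree dominates exactly the given words.

No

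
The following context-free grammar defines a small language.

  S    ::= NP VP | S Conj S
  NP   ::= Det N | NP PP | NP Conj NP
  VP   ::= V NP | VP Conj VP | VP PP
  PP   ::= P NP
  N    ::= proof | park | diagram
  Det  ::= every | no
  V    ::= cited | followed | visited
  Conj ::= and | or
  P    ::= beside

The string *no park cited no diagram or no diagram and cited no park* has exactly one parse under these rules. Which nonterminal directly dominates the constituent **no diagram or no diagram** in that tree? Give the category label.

VP

[S [NP [Det no] [N park]] [VP [VP [V cited] [NP [NP [Det no] [N diagram]] [Conj or] [NP [Det no] [N diagram]]]] [Conj and] [VP [V cited] [NP [Det no] [N park]]]]]
The span 'no diagram or no diagram' is the NP node built by NP → NP Conj NP.
Its mother is the VP built by VP → V NP.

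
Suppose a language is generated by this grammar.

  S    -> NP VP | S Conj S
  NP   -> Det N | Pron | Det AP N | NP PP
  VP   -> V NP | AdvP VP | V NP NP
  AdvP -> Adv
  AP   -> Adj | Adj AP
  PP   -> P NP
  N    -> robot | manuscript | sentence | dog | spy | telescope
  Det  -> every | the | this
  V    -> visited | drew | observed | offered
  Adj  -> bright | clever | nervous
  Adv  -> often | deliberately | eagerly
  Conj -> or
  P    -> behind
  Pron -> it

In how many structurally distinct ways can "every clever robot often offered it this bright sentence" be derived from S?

[S [NP [Det every] [AP [Adj clever]] [N robot]] [VP [AdvP [Adv often]] [VP [V offered] [NP [Pron it]] [NP [Det this] [AP [Adj bright]] [N sentence]]]]]
No rule offers an alternative attachment or grouping for any span, so this is the only derivation.

1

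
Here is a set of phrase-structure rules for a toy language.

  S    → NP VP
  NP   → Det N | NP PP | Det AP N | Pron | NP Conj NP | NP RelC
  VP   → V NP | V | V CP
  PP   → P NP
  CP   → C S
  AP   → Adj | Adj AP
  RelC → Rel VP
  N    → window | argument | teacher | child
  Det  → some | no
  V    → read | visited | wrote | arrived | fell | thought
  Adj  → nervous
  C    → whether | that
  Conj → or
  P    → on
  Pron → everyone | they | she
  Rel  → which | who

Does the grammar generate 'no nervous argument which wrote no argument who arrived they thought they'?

S
  NP
    NP
      Det: no
      AP
        Adj: nervous
      N: argument
    RelC
      Rel: which
      VP
        V: wrote
        NP
          NP
            Det: no
            N: argument
          RelC
            Rel: who
            VP
              V: arrived
              NP
                Pron: they
  VP
    V: thought
    NP
      Pron: they
Each bracket corresponds to one application of a listed rule, so the string is derivable from S.

Grammatical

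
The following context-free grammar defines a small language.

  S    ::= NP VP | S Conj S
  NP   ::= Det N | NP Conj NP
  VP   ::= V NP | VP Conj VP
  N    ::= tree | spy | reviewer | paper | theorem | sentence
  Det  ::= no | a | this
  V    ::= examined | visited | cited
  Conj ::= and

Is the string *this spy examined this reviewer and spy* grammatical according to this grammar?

Ungrammatical

A Conj word can never sit immediately before an N word in any string this grammar generates, so the substring 'and spy' rules out a derivation.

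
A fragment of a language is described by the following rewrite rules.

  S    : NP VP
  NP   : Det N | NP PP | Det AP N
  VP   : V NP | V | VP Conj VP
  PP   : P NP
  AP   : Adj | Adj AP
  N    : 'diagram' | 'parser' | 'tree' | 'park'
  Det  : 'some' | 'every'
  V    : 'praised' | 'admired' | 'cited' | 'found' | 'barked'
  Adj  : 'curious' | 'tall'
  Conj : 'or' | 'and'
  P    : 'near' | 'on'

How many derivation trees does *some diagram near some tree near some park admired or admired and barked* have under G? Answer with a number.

Two of the 4 distinct bracketings:
[S [NP [NP [Det some] [N diagram]] [PP [P near] [NP [NP [Det some] [N tree]] [PP [P near] [NP [Det some] [N park]]]]]] [VP [VP [V admired]] [Conj or] [VP [VP [V admired]] [Conj and] [VP [V barked]]]]]
[S [NP [NP [Det some] [N diagram]] [PP [P near] [NP [NP [Det some] [N tree]] [PP [P near] [NP [Det some] [N park]]]]]] [VP [VP [VP [V admired]] [Conj or] [VP [V admired]]] [Conj and] [VP [V barked]]]]
The trees differ in how a recursive rule is bracketed over the same span.

4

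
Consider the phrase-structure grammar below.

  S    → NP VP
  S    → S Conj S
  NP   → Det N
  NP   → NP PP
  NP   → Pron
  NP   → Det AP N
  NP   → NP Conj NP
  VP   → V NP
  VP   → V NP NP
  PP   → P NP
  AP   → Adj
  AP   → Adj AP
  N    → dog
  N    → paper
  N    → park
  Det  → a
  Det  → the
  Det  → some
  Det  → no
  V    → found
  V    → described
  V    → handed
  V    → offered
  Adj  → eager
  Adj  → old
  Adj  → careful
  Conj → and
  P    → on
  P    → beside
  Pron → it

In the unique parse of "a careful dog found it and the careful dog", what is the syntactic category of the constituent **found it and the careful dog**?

[S [NP [Det a] [AP [Adj careful]] [N dog]] [VP [V found] [NP [NP [Pron it]] [Conj and] [NP [Det the] [AP [Adj careful]] [N dog]]]]]
The span 'found it and the careful dog' is the VP node built by VP → V NP.

VP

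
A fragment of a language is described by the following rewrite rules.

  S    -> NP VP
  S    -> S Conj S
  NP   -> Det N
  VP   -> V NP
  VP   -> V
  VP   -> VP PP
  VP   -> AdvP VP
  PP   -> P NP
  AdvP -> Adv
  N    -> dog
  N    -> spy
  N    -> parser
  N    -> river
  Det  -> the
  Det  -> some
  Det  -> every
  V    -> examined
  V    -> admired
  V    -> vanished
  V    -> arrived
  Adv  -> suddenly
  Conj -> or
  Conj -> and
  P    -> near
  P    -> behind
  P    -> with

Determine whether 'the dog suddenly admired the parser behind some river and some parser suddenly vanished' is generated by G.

Grammatical

S
  S
    NP
      Det: the
      N: dog
    VP
      VP
        AdvP
          Adv: suddenly
        VP
          V: admired
          NP
            Det: the
            N: parser
      PP
        P: behind
        NP
          Det: some
          N: river
  Conj: and
  S
    NP
      Det: some
      N: parser
    VP
      AdvP
        Adv: suddenly
      VP
        V: vanished
Each bracket corresponds to one application of a listed rule, so the string is derivable from S.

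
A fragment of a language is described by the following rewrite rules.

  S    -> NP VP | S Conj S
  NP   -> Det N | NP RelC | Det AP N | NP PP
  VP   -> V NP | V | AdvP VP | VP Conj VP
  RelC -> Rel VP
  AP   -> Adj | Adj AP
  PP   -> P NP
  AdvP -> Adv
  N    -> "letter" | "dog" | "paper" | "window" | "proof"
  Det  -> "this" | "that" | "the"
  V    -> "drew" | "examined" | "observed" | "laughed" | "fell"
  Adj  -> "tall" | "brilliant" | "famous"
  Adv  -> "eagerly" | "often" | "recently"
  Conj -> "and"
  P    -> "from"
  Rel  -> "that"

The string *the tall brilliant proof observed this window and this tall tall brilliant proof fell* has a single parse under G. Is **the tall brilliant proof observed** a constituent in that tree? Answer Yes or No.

No

[S [S [NP [Det the] [AP [Adj tall] [AP [Adj brilliant]]] [N proof]] [VP [V observed] [NP [Det this] [N window]]]] [Conj and] [S [NP [Det this] [AP [Adj tall] [AP [Adj tall] [AP [Adj brilliant]]]] [N proof]] [VP [V fell]]]]
The smallest constituent containing 'the tall brilliant proof observed' is the S spanning 'the tall brilliant proof observed this window'; no single node in the tree dominates exactly the given words.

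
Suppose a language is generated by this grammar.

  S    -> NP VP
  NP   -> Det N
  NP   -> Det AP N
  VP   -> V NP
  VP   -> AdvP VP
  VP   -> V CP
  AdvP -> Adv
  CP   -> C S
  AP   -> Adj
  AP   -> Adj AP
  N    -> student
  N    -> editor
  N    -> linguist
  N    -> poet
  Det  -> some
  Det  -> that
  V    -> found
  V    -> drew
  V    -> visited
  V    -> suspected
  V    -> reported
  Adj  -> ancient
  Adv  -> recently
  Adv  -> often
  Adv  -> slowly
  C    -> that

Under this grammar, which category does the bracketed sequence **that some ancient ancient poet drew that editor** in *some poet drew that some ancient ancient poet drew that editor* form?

CP

S
  NP
    Det: some
    N: poet
  VP
    V: drew
    CP
      C: that
      S
        NP
          Det: some
          AP
            Adj: ancient
            AP
              Adj: ancient
          N: poet
        VP
          V: drew
          NP
            Det: that
            N: editor
The span 'that some ancient ancient poet drew that editor' is the CP node built by CP → C S.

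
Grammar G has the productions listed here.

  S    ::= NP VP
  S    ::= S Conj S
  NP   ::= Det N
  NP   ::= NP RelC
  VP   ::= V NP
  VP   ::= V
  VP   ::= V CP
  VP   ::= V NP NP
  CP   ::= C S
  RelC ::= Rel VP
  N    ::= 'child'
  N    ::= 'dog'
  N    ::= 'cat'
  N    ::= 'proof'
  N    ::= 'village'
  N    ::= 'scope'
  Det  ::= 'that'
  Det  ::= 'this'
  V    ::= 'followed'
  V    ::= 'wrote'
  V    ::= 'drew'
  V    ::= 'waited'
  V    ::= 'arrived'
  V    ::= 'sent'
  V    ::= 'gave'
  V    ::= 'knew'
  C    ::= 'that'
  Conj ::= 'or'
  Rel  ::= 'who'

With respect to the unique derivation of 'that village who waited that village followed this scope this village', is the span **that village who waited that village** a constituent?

[S [NP [NP [Det that] [N village]] [RelC [Rel who] [VP [V waited] [NP [Det that] [N village]]]]] [VP [V followed] [NP [Det this] [N scope]] [NP [Det this] [N village]]]]
The words 'that village who waited that village' are exhaustively dominated by a single NP node (built by NP → NP RelC), so they form a constituent.

Yes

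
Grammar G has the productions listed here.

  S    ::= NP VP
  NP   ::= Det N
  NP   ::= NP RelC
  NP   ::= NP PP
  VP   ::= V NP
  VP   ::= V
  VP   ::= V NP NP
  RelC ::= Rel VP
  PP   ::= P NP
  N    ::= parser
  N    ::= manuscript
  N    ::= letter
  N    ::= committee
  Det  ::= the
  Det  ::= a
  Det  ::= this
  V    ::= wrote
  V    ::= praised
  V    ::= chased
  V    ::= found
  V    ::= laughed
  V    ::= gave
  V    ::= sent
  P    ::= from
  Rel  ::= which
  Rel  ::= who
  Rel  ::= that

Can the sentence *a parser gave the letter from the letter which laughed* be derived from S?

[S [NP [Det a] [N parser]] [VP [V gave] [NP [NP [NP [Det the] [N letter]] [PP [P from] [NP [Det the] [N letter]]]] [RelC [Rel which] [VP [V laughed]]]]]]
The bracketing above is licensed at every node by one of the given productions, with S at the root.

Grammatical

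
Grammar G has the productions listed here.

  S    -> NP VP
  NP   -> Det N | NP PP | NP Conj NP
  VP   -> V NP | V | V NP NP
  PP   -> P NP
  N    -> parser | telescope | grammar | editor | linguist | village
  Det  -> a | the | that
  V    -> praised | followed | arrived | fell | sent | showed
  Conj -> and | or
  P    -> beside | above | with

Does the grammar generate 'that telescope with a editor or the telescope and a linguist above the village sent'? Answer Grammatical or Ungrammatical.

[S [NP [NP [Det that] [N telescope]] [PP [P with] [NP [NP [NP [Det a] [N editor]] [Conj or] [NP [NP [Det the] [N telescope]] [Conj and] [NP [Det a] [N linguist]]]] [PP [P above] [NP [Det the] [N village]]]]]] [VP [V sent]]]
Each bracket corresponds to one application of a listed rule, so the string is derivable from S.

Grammatical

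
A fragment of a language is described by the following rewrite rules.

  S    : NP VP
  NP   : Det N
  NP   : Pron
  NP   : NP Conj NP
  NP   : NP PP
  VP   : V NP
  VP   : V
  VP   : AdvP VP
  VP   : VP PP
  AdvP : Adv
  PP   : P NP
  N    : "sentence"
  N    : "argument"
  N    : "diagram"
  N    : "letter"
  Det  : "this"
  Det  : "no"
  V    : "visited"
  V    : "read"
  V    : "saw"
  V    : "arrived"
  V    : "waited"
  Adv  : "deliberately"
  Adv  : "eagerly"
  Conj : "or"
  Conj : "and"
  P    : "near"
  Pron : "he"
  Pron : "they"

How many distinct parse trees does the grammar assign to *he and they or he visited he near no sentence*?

Two of the 4 distinct bracketings:
[S [NP [NP [Pron he]] [Conj and] [NP [NP [Pron they]] [Conj or] [NP [Pron he]]]] [VP [V visited] [NP [NP [Pron he]] [PP [P near] [NP [Det no] [N sentence]]]]]]
[S [NP [NP [Pron he]] [Conj and] [NP [NP [Pron they]] [Conj or] [NP [Pron he]]]] [VP [VP [V visited] [NP [Pron he]]] [PP [P near] [NP [Det no] [N sentence]]]]]
The difference turns on whether NP → NP PP is used at the relevant span, versus an alternative expansion of NP.

4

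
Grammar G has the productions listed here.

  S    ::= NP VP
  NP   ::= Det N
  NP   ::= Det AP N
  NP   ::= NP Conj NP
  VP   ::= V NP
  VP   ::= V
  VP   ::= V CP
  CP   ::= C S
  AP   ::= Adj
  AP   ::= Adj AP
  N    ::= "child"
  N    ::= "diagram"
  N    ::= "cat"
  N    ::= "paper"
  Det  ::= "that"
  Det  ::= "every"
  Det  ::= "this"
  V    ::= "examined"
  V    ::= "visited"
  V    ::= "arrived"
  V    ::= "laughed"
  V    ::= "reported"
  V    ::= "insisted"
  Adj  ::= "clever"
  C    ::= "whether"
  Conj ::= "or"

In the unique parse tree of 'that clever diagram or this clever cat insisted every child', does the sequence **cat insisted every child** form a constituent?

No

[S [NP [NP [Det that] [AP [Adj clever]] [N diagram]] [Conj or] [NP [Det this] [AP [Adj clever]] [N cat]]] [VP [V insisted] [NP [Det every] [N child]]]]
The smallest constituent containing 'cat insisted every child' is the S spanning 'that clever diagram or this clever cat insisted every child'; no single node in the tree dominates exactly the given words.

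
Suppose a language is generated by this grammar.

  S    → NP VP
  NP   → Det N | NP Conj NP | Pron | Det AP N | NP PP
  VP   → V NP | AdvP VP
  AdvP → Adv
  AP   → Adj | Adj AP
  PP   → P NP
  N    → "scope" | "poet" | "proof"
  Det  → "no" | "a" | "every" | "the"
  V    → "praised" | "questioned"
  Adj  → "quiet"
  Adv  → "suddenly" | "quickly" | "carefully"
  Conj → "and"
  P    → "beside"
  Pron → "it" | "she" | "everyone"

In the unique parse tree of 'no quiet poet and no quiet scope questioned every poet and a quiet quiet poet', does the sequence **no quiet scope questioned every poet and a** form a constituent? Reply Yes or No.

No

[S [NP [NP [Det no] [AP [Adj quiet]] [N poet]] [Conj and] [NP [Det no] [AP [Adj quiet]] [N scope]]] [VP [V questioned] [NP [NP [Det every] [N poet]] [Conj and] [NP [Det a] [AP [Adj quiet] [AP [Adj quiet]]] [N poet]]]]]
The smallest constituent containing 'no quiet scope questioned every poet and a' is the S spanning 'no quiet poet and no quiet scope questioned every poet and a quiet quiet poet'; no single node in the tree dominates exactly the given words.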